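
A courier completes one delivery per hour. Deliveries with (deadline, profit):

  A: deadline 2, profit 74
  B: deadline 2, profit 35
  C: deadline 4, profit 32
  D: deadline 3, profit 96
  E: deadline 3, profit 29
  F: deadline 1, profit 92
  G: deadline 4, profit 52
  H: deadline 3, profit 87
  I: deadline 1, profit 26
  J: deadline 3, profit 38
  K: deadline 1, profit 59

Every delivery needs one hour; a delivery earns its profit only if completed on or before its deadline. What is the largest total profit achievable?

327

Take jobs in profit order; each goes to the latest open slot no later than its deadline.
By profit: D(d3,96), F(d1,92), H(d3,87), A(d2,74), K(d1,59), G(d4,52), J(d3,38), B(d2,35), C(d4,32), E(d3,29), I(d1,26)
D→slot 3; F→slot 1; H→slot 2; A skipped; K skipped; G→slot 4; J skipped; B skipped; C skipped; E skipped; I skipped.
Profit = 92 + 87 + 96 + 52 = 327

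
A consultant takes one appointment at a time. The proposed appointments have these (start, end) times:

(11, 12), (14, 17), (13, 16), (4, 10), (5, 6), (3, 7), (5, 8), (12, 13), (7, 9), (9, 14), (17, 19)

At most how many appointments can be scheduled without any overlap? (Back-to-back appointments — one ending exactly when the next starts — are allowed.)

6

Sorted by end: (5,6)  (3,7)  (5,8)  (7,9)  (4,10)  (11,12)  (12,13)  (9,14)  (13,16)  (14,17)  (17,19)
take (5,6); take (7,9); take (11,12); take (12,13); skip (9,14); take (13,16); take (17,19).
Selected 6 appointments.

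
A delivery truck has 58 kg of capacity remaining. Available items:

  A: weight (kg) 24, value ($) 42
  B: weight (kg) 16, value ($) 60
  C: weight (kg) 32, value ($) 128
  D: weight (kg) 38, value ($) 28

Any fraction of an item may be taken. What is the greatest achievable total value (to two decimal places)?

205.50

Greedy by value/weight ratio, highest first.
Order: C (128/32=4.00) > B (60/16=3.75) > A (42/24=1.75) > D (28/38=0.74)
Fill: take C (32 @ 128) → take B (16 @ 60) → take 10/24 of A → 17.50; 58/58 used.
Total value = 205.50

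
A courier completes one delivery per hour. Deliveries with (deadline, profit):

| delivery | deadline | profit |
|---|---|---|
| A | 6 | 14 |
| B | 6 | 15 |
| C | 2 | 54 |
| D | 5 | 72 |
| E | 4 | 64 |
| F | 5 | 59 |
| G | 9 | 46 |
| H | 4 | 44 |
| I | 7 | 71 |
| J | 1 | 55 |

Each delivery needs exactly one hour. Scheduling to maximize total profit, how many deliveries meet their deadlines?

8

Take jobs in profit order; each goes to the latest open slot no later than its deadline.
Profit order: D=72 I=71 E=64 F=59 J=55 C=54 G=46 H=44 B=15 A=14
Assign: D→slot 5, I→slot 7, E→slot 4, F→slot 3, J→slot 1, C→slot 2, G→slot 9, H skipped, B→slot 6, A skipped.
Slots: [1:J] [2:C] [3:F] [4:E] [5:D] [6:B] [7:I] [9:G]
8 of 10 scheduled.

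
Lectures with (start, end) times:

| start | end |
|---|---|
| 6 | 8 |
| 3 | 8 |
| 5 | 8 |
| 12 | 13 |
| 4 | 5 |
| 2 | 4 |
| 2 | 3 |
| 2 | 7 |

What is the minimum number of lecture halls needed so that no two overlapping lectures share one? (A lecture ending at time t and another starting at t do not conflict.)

Count concurrent intervals with a sweep; the peak is the room count.
starts: [2, 2, 2, 3, 4, 5, 6, 12]
ends:   [3, 4, 5, 7, 8, 8, 8, 13]
s2→1 s2→2 s2→3 e3→2 s3→3 e4→2 s4→3 e5→2 s5→3 s6→4  — peak 4.

4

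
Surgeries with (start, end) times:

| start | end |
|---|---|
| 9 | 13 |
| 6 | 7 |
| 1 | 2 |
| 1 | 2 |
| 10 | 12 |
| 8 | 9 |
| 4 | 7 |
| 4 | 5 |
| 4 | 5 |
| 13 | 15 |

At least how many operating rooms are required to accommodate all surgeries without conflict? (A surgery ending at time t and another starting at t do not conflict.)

The answer is the maximum number of intervals overlapping at any instant.
Events (time:±→running): 1:+→1 1:+→2 2:-→1 2:-→0 4:+→1 4:+→2 4:+→3 … peak 3.

3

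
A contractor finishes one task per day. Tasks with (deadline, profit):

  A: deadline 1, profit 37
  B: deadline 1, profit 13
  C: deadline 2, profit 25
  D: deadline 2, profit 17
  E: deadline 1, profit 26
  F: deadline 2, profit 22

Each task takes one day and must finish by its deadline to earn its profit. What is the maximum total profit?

Profit order: A=37 E=26 C=25 F=22 D=17 B=13
Assign: A→slot 1, E skipped, C→slot 2, F skipped, D skipped, B skipped.
Slots: [1:A] [2:C]
Profit = 37 + 25 = 62

62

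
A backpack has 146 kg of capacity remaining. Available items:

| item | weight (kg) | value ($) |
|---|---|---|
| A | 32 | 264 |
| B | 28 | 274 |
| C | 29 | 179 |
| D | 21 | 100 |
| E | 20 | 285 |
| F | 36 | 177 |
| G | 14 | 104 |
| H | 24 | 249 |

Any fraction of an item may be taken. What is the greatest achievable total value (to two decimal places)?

1348.83

Sort by value per unit weight and fill in that order.
Ratios (sorted): E 14.25, H 10.38, B 9.79, A 8.25, G 7.43, C 6.17, F 4.92, D 4.76
take E (20 @ 285); take H (24 @ 249); take B (28 @ 274); take A (32 @ 264); take G (14 @ 104); take 28/29 of C → 172.83. Capacity used 146/146.
Total value = 1348.83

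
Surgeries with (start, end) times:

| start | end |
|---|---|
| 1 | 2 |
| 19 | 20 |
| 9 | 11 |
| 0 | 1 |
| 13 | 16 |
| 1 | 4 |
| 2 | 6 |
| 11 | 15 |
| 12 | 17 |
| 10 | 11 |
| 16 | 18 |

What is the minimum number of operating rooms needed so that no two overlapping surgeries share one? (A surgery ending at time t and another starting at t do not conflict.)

3

starts: [0, 1, 1, 2, 9, 10, 11, 12, 13, 16, 19]
ends:   [1, 2, 4, 6, 11, 11, 15, 16, 17, 18, 20]
s0→1 e1→0 s1→1 s1→2 e2→1 s2→2 e4→1 e6→0 s9→1 s10→2 e11→1 e11→0 s11→1 s12→2 s13→3  — peak 3.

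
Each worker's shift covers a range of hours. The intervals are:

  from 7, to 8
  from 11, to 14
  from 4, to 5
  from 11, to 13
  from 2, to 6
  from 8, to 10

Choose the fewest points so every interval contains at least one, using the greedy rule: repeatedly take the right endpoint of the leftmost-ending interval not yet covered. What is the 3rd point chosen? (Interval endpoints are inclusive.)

13

By right end: [4,5]  [2,6]  [7,8]  [8,10]  [11,13]  [11,14]
[4,5] uncovered → point at 5; [7,8] uncovered → point at 8; [11,13] uncovered → point at 13.
Points: 5, 8, 13 (3 total).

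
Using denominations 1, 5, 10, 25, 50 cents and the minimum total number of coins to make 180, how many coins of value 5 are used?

1

180 − 3×50→30 − 1×25→5 − 1×5→0
Count of 5: 1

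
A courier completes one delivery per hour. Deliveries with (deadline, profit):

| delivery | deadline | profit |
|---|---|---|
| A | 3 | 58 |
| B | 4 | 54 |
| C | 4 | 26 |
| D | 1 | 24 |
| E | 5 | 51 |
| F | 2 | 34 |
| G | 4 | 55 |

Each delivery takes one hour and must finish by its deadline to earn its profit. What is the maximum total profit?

Profit order: A=58 G=55 B=54 E=51 F=34 C=26 D=24
Assign: A→slot 3, G→slot 4, B→slot 2, E→slot 5, F→slot 1, C skipped, D skipped.
Slots: [1:F] [2:B] [3:A] [4:G] [5:E]
Profit = 34 + 54 + 58 + 55 + 51 = 252

252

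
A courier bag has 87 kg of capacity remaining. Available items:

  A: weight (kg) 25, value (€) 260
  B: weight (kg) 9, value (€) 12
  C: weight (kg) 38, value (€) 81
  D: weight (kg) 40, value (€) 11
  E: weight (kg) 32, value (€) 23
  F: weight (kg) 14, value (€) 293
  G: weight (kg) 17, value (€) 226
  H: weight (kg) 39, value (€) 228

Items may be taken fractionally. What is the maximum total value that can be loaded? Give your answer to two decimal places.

960.23

Greedy by value/weight ratio, highest first.
Ratios (sorted): F 20.93, G 13.29, A 10.40, H 5.85, C 2.13, B 1.33, E 0.72, D 0.28
take F (14 @ 293); take G (17 @ 226); take A (25 @ 260); take 31/39 of H → 181.23. Capacity used 87/87.
Total value = 960.23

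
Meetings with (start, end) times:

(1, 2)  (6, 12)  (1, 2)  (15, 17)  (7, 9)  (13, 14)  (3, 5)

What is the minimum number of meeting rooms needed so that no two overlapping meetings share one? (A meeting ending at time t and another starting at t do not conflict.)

starts: [1, 1, 3, 6, 7, 13, 15]
ends:   [2, 2, 5, 9, 12, 14, 17]
s1→1 s1→2  — peak 2.

2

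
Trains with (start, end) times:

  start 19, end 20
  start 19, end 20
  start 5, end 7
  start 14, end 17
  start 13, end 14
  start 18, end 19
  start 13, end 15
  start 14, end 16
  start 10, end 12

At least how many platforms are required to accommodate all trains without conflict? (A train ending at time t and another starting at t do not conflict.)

The answer is the maximum number of intervals overlapping at any instant.
starts: [5, 10, 13, 13, 14, 14, 18, 19, 19]
ends:   [7, 12, 14, 15, 16, 17, 19, 20, 20]
s5→1 e7→0 s10→1 e12→0 s13→1 s13→2 e14→1 s14→2 s14→3  — peak 3.

3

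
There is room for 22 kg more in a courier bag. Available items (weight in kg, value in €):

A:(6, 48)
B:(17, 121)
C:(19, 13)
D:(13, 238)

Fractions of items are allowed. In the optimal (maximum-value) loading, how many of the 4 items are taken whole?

Ratios (sorted): D 18.31, A 8.00, B 7.12, C 0.68
take D (13 @ 238); take A (6 @ 48); take 3/17 of B → 21.35. Capacity used 22/22.
2 item(s) taken whole; one partial (take 3/17 of B).

2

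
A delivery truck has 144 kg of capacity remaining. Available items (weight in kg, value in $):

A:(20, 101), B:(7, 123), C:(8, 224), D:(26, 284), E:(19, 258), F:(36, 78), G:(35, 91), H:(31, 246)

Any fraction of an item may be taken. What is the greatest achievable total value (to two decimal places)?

Order: C (224/8=28.00) > B (123/7=17.57) > E (258/19=13.58) > D (284/26=10.92) > H (246/31=7.94) > A (101/20=5.05) > G (91/35=2.60) > F (78/36=2.17)
Fill: take C (8 @ 224) → take B (7 @ 123) → take E (19 @ 258) → take D (26 @ 284) → take H (31 @ 246) → take A (20 @ 101) → take 33/35 of G → 85.80; 144/144 used.
Total value = 1321.80

1321.80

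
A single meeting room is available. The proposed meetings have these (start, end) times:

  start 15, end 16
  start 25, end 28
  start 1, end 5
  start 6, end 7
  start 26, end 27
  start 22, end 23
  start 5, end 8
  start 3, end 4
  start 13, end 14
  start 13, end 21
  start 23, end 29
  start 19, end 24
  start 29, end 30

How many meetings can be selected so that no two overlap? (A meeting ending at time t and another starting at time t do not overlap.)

7

Greedy by earliest finish: after sorting by end time, pick each interval compatible with the last pick.
By end time: (3,4), (1,5), (6,7), (5,8), (13,14), (15,16), (13,21), (22,23), (19,24), (26,27), (25,28), (23,29), (29,30).
Pick (3,4); next start ≥ 4 → (6,7); next start ≥ 7 → (13,14); next start ≥ 14 → (15,16); next start ≥ 16 → (22,23); next start ≥ 23 → (26,27); next start ≥ 27 → (29,30).
Selected 7 meetings.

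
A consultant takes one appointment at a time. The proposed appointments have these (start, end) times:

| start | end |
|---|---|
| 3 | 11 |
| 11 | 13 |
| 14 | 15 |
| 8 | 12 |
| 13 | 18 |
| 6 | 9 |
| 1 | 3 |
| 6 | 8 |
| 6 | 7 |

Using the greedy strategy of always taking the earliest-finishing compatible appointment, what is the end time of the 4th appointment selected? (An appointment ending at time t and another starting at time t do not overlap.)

Order by finish time; keep every interval that doesn't clash with the previous kept one.
By end time: (1,3), (6,7), (6,8), (6,9), (3,11), (8,12), (11,13), (14,15), (13,18).
Pick (1,3); next start ≥ 3 → (6,7); next start ≥ 7 → (8,12); next start ≥ 12 → (14,15).
Selected: (1,3) (6,7) (8,12) (14,15)

15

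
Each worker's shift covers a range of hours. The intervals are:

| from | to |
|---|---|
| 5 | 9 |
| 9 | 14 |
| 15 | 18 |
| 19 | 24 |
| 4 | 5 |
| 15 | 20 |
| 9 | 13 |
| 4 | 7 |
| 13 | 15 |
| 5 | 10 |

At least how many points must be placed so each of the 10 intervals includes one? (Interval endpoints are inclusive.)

4

Process intervals by earliest right end; each time one isn't hit yet, stab at its right endpoint.
By right end: [4,5]  [4,7]  [5,9]  [5,10]  [9,13]  [9,14]  [13,15]  [15,18]  [15,20]  [19,24]
[4,5] uncovered → point at 5; [9,13] uncovered → point at 13; [15,18] uncovered → point at 18; [19,24] uncovered → point at 24.
Points: 5, 13, 18, 24 (4 total).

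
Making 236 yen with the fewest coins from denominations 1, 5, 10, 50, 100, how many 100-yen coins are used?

2

236 − 2×100→36 − 3×10→6 − 1×5→1 − 1×1→0
Count of 100: 2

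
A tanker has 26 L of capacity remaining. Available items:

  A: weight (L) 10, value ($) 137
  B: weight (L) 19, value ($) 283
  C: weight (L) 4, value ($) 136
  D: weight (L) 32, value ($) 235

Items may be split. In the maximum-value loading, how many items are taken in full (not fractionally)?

Order: C (136/4=34.00) > B (283/19=14.89) > A (137/10=13.70) > D (235/32=7.34)
Fill: take C (4 @ 136) → take B (19 @ 283) → take 3/10 of A → 41.10; 26/26 used.
2 item(s) taken whole; one partial (take 3/10 of A).

2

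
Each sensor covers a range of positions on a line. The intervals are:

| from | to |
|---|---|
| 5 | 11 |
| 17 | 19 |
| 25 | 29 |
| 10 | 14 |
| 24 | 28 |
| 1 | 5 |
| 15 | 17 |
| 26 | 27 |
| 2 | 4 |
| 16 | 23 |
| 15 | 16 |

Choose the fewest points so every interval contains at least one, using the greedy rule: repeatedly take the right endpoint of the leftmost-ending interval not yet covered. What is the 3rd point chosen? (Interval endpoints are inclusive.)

Sorted: [2,4] [1,5] [5,11] [10,14] [15,16] [15,17] [17,19] [16,23] [26,27] [24,28] [25,29]
{[2,4],[1,5]} hit by 4; {[5,11],[10,14]} hit by 11; {[15,16],[15,17]} hit by 16; {[17,19],[16,23]} hit by 19; {[26,27],[24,28],[25,29]} hit by 27.
Points: 4, 11, 16, 19, 27 (5 total).

16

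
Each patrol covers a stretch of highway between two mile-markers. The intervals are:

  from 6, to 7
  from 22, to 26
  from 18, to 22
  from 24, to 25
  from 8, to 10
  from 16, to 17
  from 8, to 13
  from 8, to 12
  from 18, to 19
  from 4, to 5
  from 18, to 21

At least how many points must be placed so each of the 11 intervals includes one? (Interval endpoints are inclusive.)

6

Sorted: [4,5] [6,7] [8,10] [8,12] [8,13] [16,17] [18,19] [18,21] [18,22] [24,25] [22,26]
{[4,5]} hit by 5; {[6,7]} hit by 7; {[8,10],[8,12],[8,13]} hit by 10; {[16,17]} hit by 17; {[18,19],[18,21],[18,22]} hit by 19; {[24,25],[22,26]} hit by 25.
Points: 5, 7, 10, 17, 19, 25 (6 total).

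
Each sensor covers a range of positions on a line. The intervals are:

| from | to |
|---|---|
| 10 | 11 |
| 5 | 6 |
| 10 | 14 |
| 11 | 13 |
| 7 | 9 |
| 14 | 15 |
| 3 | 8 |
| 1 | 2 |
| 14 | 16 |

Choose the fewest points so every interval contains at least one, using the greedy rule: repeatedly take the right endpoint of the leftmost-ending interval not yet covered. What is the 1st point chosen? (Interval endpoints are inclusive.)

By right end: [1,2]  [5,6]  [3,8]  [7,9]  [10,11]  [11,13]  [10,14]  [14,15]  [14,16]
[1,2] uncovered → point at 2; [5,6] uncovered → point at 6; [7,9] uncovered → point at 9; [10,11] uncovered → point at 11; [14,15] uncovered → point at 15.
Points: 2, 6, 9, 11, 15 (5 total).

2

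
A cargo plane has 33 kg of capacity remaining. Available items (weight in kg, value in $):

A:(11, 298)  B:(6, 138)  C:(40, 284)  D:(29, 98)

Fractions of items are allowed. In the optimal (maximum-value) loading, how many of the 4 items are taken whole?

Greedy by value/weight ratio, highest first.
Ratios (sorted): A 27.09, B 23.00, C 7.10, D 3.38
take A (11 @ 298); take B (6 @ 138); take 16/40 of C → 113.60. Capacity used 33/33.
2 item(s) taken whole; one partial (take 16/40 of C).

2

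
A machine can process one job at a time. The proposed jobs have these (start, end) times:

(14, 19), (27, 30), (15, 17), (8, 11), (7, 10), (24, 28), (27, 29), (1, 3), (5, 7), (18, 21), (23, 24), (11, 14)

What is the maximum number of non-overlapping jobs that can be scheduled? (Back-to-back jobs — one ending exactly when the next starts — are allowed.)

Sorted by end: (1,3)  (5,7)  (7,10)  (8,11)  (11,14)  (15,17)  (14,19)  (18,21)  (23,24)  (24,28)  (27,29)  (27,30)
take (1,3); take (5,7); take (7,10); take (11,14); take (15,17); skip (14,19); take (18,21); take (23,24); take (24,28).
Selected 8 jobs.

8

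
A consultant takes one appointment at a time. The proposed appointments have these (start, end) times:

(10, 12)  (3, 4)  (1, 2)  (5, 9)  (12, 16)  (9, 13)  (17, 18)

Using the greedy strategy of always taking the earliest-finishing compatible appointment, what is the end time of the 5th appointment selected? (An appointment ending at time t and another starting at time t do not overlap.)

By end time: (1,2), (3,4), (5,9), (10,12), (9,13), (12,16), (17,18).
Pick (1,2); next start ≥ 2 → (3,4); next start ≥ 4 → (5,9); next start ≥ 9 → (10,12); next start ≥ 12 → (12,16); next start ≥ 16 → (17,18).
Selected: (1,2) (3,4) (5,9) (10,12) (12,16) (17,18)

16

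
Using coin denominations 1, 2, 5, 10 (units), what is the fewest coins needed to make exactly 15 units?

2

15 − 1×10→5 − 1×5→0
Total coins = 1 + 1 = 2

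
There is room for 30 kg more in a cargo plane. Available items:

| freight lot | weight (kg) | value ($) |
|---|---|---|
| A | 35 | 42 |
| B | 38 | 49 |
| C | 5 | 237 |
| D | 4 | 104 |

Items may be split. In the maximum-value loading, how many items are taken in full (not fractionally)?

2

Order: C (237/5=47.40) > D (104/4=26.00) > B (49/38=1.29) > A (42/35=1.20)
Fill: take C (5 @ 237) → take D (4 @ 104) → take 21/38 of B → 27.08; 30/30 used.
2 item(s) taken whole; one partial (take 21/38 of B).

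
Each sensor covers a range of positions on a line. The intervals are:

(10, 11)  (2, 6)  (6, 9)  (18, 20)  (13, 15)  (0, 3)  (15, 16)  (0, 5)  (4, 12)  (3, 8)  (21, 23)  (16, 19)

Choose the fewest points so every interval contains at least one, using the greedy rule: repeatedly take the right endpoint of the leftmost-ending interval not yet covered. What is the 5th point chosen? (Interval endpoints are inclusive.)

19

Sort by right endpoint; whenever an interval is uncovered, place a point at its right end.
By right end: [0,3]  [0,5]  [2,6]  [3,8]  [6,9]  [10,11]  [4,12]  [13,15]  [15,16]  [16,19]  [18,20]  [21,23]
[0,3] uncovered → point at 3; [6,9] uncovered → point at 9; [10,11] uncovered → point at 11; [13,15] uncovered → point at 15; [16,19] uncovered → point at 19; [21,23] uncovered → point at 23.
Points: 3, 9, 11, 15, 19, 23 (6 total).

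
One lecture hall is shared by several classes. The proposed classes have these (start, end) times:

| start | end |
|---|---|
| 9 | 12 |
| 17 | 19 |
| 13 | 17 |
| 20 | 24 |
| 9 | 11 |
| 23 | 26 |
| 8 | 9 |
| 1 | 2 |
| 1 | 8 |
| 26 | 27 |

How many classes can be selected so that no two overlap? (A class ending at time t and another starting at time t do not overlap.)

7

By end time: (1,2), (1,8), (8,9), (9,11), (9,12), (13,17), (17,19), (20,24), (23,26), (26,27).
Pick (1,2); next start ≥ 2 → (8,9); next start ≥ 9 → (9,11); next start ≥ 11 → (13,17); next start ≥ 17 → (17,19); next start ≥ 19 → (20,24); next start ≥ 24 → (26,27).
Selected 7 classes.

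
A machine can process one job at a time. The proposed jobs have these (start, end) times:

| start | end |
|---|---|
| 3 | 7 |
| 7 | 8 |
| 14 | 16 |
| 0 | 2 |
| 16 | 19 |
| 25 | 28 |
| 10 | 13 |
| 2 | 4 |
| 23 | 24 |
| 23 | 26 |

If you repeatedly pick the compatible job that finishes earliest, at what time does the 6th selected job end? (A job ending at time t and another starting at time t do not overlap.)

By end time: (0,2), (2,4), (3,7), (7,8), (10,13), (14,16), (16,19), (23,24), (23,26), (25,28).
Pick (0,2); next start ≥ 2 → (2,4); next start ≥ 4 → (7,8); next start ≥ 8 → (10,13); next start ≥ 13 → (14,16); next start ≥ 16 → (16,19); next start ≥ 19 → (23,24); next start ≥ 24 → (25,28).
Selected: (0,2) (2,4) (7,8) (10,13) (14,16) (16,19) (23,24) (25,28)

19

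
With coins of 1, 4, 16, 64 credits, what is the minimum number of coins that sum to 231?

9

Greedy: take as many of the largest coin as possible, then repeat with the remainder.
231 − 3×64→39 − 2×16→7 − 1×4→3 − 3×1→0
Total coins = 3 + 2 + 1 + 3 = 9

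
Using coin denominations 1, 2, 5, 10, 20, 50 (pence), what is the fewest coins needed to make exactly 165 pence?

5

Use the largest denomination that fits, subtract, and repeat.
165 − 3×50→15 − 1×10→5 − 1×5→0
Total coins = 3 + 1 + 1 = 5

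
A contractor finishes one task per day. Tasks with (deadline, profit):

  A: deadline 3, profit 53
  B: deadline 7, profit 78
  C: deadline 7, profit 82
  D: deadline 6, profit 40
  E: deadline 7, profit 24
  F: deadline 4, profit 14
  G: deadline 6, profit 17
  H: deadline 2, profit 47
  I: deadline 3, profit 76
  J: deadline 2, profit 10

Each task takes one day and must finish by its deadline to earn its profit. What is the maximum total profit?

400

Take jobs in profit order; each goes to the latest open slot no later than its deadline.
By profit: C(d7,82), B(d7,78), I(d3,76), A(d3,53), H(d2,47), D(d6,40), E(d7,24), G(d6,17), F(d4,14), J(d2,10)
C→slot 7; B→slot 6; I→slot 3; A→slot 2; H→slot 1; D→slot 5; E→slot 4; G skipped; F skipped; J skipped.
Profit = 47 + 53 + 76 + 24 + 40 + 78 + 82 = 400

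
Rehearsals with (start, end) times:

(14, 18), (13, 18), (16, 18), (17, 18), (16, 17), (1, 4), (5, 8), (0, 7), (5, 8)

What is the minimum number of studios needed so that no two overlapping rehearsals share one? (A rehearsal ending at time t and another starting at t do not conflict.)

4

Count concurrent intervals with a sweep; the peak is the room count.
Events (time:±→running): 0:+→1 1:+→2 4:-→1 5:+→2 5:+→3 7:-→2 8:-→1 8:-→0 13:+→1 14:+→2 16:+→3 16:+→4 … peak 4.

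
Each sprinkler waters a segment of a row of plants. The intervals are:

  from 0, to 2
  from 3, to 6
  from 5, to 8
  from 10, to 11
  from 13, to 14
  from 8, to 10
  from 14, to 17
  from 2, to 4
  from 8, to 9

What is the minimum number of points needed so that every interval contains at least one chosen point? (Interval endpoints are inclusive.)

5

Sorted: [0,2] [2,4] [3,6] [5,8] [8,9] [8,10] [10,11] [13,14] [14,17]
{[0,2],[2,4]} hit by 2; {[3,6],[5,8]} hit by 6; {[8,9],[8,10]} hit by 9; {[10,11]} hit by 11; {[13,14],[14,17]} hit by 14.
Points: 2, 6, 9, 11, 14 (5 total).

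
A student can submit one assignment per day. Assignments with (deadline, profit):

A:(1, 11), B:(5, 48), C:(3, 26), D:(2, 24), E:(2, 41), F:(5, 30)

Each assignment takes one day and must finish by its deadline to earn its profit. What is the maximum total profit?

By profit: B(d5,48), E(d2,41), F(d5,30), C(d3,26), D(d2,24), A(d1,11)
B→slot 5; E→slot 2; F→slot 4; C→slot 3; D→slot 1; A skipped.
Profit = 24 + 41 + 26 + 30 + 48 = 169

169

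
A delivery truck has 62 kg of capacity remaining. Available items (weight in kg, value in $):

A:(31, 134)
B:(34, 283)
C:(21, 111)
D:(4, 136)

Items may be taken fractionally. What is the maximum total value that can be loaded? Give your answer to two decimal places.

542.97

Greedy by value/weight ratio, highest first.
Ratios (sorted): D 34.00, B 8.32, C 5.29, A 4.32
take D (4 @ 136); take B (34 @ 283); take C (21 @ 111); take 3/31 of A → 12.97. Capacity used 62/62.
Total value = 542.97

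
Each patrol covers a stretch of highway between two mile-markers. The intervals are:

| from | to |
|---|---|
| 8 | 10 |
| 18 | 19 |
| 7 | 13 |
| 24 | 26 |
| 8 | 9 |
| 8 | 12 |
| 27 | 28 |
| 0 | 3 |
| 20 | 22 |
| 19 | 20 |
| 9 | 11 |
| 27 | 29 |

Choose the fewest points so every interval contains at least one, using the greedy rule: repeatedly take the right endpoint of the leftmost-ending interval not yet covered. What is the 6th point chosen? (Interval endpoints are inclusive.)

28

Sort by right endpoint; whenever an interval is uncovered, place a point at its right end.
By right end: [0,3]  [8,9]  [8,10]  [9,11]  [8,12]  [7,13]  [18,19]  [19,20]  [20,22]  [24,26]  [27,28]  [27,29]
[0,3] uncovered → point at 3; [8,9] uncovered → point at 9; [18,19] uncovered → point at 19; [20,22] uncovered → point at 22; [24,26] uncovered → point at 26; [27,28] uncovered → point at 28.
Points: 3, 9, 19, 22, 26, 28 (6 total).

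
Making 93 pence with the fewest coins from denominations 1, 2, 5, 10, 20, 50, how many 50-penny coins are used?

Use the largest denomination that fits, subtract, and repeat.
93 = 1×50 + 2×20 + 1×2 + 1×1
Count of 50: 1

1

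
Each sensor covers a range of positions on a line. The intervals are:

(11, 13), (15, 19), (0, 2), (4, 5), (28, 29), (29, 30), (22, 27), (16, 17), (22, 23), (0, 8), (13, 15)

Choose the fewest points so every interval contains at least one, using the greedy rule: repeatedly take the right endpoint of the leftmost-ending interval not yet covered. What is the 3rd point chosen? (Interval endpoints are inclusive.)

13

Sorted: [0,2] [4,5] [0,8] [11,13] [13,15] [16,17] [15,19] [22,23] [22,27] [28,29] [29,30]
{[0,2]} hit by 2; {[4,5],[0,8]} hit by 5; {[11,13],[13,15]} hit by 13; {[16,17],[15,19]} hit by 17; {[22,23],[22,27]} hit by 23; {[28,29],[29,30]} hit by 29.
Points: 2, 5, 13, 17, 23, 29 (6 total).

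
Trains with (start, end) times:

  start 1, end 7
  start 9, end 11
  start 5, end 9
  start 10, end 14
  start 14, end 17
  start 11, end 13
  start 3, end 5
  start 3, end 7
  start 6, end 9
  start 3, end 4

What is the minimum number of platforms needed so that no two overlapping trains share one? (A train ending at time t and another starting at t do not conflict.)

4

starts: [1, 3, 3, 3, 5, 6, 9, 10, 11, 14]
ends:   [4, 5, 7, 7, 9, 9, 11, 13, 14, 17]
s1→1 s3→2 s3→3 s3→4  — peak 4.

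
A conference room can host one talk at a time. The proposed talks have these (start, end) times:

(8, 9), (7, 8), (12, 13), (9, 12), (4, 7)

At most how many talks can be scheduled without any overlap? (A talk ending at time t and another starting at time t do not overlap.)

5

Greedy by earliest finish: after sorting by end time, pick each interval compatible with the last pick.
Sorted by end: (4,7)  (7,8)  (8,9)  (9,12)  (12,13)
take (4,7); take (7,8); take (8,9); take (9,12); take (12,13).
Selected 5 talks.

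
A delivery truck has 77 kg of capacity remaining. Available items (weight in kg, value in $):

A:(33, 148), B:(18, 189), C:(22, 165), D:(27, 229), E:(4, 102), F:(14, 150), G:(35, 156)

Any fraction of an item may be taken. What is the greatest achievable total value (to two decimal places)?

Sort by value per unit weight and fill in that order.
Ratios (sorted): E 25.50, F 10.71, B 10.50, D 8.48, C 7.50, A 4.48, G 4.46
take E (4 @ 102); take F (14 @ 150); take B (18 @ 189); take D (27 @ 229); take 14/22 of C → 105.00. Capacity used 77/77.
Total value = 775.00

775.00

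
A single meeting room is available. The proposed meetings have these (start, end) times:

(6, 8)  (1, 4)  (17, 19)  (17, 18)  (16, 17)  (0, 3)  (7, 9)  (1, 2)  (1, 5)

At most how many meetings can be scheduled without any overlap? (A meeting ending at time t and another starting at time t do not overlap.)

4

Sort by end time and greedily take each interval whose start is ≥ the last chosen end.
By end time: (1,2), (0,3), (1,4), (1,5), (6,8), (7,9), (16,17), (17,18), (17,19).
Pick (1,2); next start ≥ 2 → (6,8); next start ≥ 8 → (16,17); next start ≥ 17 → (17,18).
Selected 4 meetings.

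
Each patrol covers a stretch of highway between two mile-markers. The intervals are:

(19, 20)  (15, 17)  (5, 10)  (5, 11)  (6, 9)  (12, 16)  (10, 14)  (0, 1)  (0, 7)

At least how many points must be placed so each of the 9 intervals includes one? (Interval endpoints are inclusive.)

Process intervals by earliest right end; each time one isn't hit yet, stab at its right endpoint.
Sorted: [0,1] [0,7] [6,9] [5,10] [5,11] [10,14] [12,16] [15,17] [19,20]
{[0,1],[0,7]} hit by 1; {[6,9],[5,10],[5,11]} hit by 9; {[10,14],[12,16]} hit by 14; {[15,17]} hit by 17; {[19,20]} hit by 20.
Points: 1, 9, 14, 17, 20 (5 total).

5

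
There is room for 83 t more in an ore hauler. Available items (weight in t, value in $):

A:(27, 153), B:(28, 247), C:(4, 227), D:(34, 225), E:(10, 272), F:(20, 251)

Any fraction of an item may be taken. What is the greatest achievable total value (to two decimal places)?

1135.97

Sort by value per unit weight and fill in that order.
Order: C (227/4=56.75) > E (272/10=27.20) > F (251/20=12.55) > B (247/28=8.82) > D (225/34=6.62) > A (153/27=5.67)
Fill: take C (4 @ 227) → take E (10 @ 272) → take F (20 @ 251) → take B (28 @ 247) → take 21/34 of D → 138.97; 83/83 used.
Total value = 1135.97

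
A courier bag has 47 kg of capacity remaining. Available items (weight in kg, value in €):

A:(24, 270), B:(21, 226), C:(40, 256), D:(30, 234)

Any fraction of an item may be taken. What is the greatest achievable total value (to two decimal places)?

Sort by value per unit weight and fill in that order.
Order: A (270/24=11.25) > B (226/21=10.76) > D (234/30=7.80) > C (256/40=6.40)
Fill: take A (24 @ 270) → take B (21 @ 226) → take 2/30 of D → 15.60; 47/47 used.
Total value = 511.60

511.60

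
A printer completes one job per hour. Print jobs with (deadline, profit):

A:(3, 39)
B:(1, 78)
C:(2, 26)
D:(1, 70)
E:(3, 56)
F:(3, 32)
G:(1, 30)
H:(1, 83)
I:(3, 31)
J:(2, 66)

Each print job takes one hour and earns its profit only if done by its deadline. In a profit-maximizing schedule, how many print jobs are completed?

Sort by profit descending; place each in the latest free slot ≤ its deadline.
By profit: H(d1,83), B(d1,78), D(d1,70), J(d2,66), E(d3,56), A(d3,39), F(d3,32), I(d3,31), G(d1,30), C(d2,26)
H→slot 1; B skipped; D skipped; J→slot 2; E→slot 3; A skipped; F skipped; I skipped; G skipped; C skipped.
3 of 10 scheduled.

3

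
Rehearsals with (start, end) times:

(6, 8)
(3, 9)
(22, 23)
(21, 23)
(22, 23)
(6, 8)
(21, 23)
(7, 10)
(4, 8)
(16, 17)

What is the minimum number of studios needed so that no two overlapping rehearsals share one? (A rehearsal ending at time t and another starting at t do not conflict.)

5

Count concurrent intervals with a sweep; the peak is the room count.
Events (time:±→running): 3:+→1 4:+→2 6:+→3 6:+→4 7:+→5 … peak 5.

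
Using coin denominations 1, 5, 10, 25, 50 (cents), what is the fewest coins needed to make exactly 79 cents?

6

Greedy: take as many of the largest coin as possible, then repeat with the remainder.
79 = 1×50 + 1×25 + 4×1
Total coins = 1 + 1 + 4 = 6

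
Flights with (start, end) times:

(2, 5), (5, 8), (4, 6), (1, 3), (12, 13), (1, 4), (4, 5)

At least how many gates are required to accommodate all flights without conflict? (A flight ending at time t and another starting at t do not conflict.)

3

Count concurrent intervals with a sweep; the peak is the room count.
Events (time:±→running): 1:+→1 1:+→2 2:+→3 … peak 3.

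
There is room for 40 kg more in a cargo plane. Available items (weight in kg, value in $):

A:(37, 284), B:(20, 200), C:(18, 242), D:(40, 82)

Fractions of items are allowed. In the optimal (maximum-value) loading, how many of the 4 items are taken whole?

2

Ratios (sorted): C 13.44, B 10.00, A 7.68, D 2.05
take C (18 @ 242); take B (20 @ 200); take 2/37 of A → 15.35. Capacity used 40/40.
2 item(s) taken whole; one partial (take 2/37 of A).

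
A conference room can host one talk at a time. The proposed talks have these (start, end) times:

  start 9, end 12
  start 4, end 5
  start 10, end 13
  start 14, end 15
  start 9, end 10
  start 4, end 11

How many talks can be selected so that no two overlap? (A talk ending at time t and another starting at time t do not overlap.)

4

Order by finish time; keep every interval that doesn't clash with the previous kept one.
Sorted by end: (4,5)  (9,10)  (4,11)  (9,12)  (10,13)  (14,15)
take (4,5); take (9,10); take (10,13); take (14,15).
Selected 4 talks.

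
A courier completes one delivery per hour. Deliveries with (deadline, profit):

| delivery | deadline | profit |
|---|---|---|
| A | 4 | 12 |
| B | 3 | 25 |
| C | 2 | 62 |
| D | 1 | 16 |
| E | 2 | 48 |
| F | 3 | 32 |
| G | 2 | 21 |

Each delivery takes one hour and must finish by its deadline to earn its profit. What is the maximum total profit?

154

Profit order: C=62 E=48 F=32 B=25 G=21 D=16 A=12
Assign: C→slot 2, E→slot 1, F→slot 3, B skipped, G skipped, D skipped, A→slot 4.
Slots: [1:E] [2:C] [3:F] [4:A]
Profit = 48 + 62 + 32 + 12 = 154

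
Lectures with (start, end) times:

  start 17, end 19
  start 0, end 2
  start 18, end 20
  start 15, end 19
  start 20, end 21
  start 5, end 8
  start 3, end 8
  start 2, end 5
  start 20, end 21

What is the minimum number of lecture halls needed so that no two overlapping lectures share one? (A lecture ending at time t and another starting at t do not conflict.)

3

starts: [0, 2, 3, 5, 15, 17, 18, 20, 20]
ends:   [2, 5, 8, 8, 19, 19, 20, 21, 21]
s0→1 e2→0 s2→1 s3→2 e5→1 s5→2 e8→1 e8→0 s15→1 s17→2 s18→3  — peak 3.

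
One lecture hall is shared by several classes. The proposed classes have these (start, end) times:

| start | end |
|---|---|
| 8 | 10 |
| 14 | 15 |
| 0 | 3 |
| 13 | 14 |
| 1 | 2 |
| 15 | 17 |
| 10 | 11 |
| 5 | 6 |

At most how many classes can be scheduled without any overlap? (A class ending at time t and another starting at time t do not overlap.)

By end time: (1,2), (0,3), (5,6), (8,10), (10,11), (13,14), (14,15), (15,17).
Pick (1,2); next start ≥ 2 → (5,6); next start ≥ 6 → (8,10); next start ≥ 10 → (10,11); next start ≥ 11 → (13,14); next start ≥ 14 → (14,15); next start ≥ 15 → (15,17).
Selected 7 classes.

7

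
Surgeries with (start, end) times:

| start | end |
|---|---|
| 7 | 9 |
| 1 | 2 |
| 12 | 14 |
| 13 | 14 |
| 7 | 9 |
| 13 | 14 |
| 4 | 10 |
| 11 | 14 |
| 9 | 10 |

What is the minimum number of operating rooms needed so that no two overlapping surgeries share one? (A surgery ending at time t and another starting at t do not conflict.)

4

Events (time:±→running): 1:+→1 2:-→0 4:+→1 7:+→2 7:+→3 9:-→2 9:-→1 9:+→2 10:-→1 10:-→0 11:+→1 12:+→2 13:+→3 13:+→4 … peak 4.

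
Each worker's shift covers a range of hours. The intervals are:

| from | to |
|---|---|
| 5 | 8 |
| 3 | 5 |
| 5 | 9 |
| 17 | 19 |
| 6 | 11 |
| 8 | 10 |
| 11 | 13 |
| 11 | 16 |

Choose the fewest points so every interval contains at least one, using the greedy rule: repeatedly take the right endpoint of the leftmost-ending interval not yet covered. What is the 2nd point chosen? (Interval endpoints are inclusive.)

Process intervals by earliest right end; each time one isn't hit yet, stab at its right endpoint.
By right end: [3,5]  [5,8]  [5,9]  [8,10]  [6,11]  [11,13]  [11,16]  [17,19]
[3,5] uncovered → point at 5; [8,10] uncovered → point at 10; [11,13] uncovered → point at 13; [17,19] uncovered → point at 19.
Points: 5, 10, 13, 19 (4 total).

10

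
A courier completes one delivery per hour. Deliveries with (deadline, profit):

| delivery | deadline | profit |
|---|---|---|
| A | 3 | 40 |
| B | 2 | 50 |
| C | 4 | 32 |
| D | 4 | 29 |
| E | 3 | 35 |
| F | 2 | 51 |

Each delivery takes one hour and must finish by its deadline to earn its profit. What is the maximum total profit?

Take jobs in profit order; each goes to the latest open slot no later than its deadline.
By profit: F(d2,51), B(d2,50), A(d3,40), E(d3,35), C(d4,32), D(d4,29)
F→slot 2; B→slot 1; A→slot 3; E skipped; C→slot 4; D skipped.
Profit = 50 + 51 + 40 + 32 = 173

173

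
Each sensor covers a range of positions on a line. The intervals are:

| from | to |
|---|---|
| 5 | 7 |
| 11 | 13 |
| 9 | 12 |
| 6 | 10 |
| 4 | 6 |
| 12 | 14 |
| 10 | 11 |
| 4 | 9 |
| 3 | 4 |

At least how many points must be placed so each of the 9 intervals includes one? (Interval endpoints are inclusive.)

Process intervals by earliest right end; each time one isn't hit yet, stab at its right endpoint.
Sorted: [3,4] [4,6] [5,7] [4,9] [6,10] [10,11] [9,12] [11,13] [12,14]
{[3,4],[4,6]} hit by 4; {[5,7],[4,9],[6,10]} hit by 7; {[10,11],[9,12],[11,13]} hit by 11; {[12,14]} hit by 14.
Points: 4, 7, 11, 14 (4 total).

4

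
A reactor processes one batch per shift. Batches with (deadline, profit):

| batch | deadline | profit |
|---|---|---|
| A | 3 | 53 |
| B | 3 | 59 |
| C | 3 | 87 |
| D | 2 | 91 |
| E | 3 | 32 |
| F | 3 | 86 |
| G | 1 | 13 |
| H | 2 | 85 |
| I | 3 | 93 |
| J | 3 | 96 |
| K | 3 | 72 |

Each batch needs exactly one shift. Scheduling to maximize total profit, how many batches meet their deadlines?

3

Take jobs in profit order; each goes to the latest open slot no later than its deadline.
By profit: J(d3,96), I(d3,93), D(d2,91), C(d3,87), F(d3,86), H(d2,85), K(d3,72), B(d3,59), A(d3,53), E(d3,32), G(d1,13)
J→slot 3; I→slot 2; D→slot 1; C skipped; F skipped; H skipped; K skipped; B skipped; A skipped; E skipped; G skipped.
3 of 11 scheduled.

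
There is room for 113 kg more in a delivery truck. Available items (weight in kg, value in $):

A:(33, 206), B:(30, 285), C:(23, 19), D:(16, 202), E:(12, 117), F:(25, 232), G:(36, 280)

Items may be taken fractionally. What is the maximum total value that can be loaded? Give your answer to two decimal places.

Ratios (sorted): D 12.62, E 9.75, B 9.50, F 9.28, G 7.78, A 6.24, C 0.83
take D (16 @ 202); take E (12 @ 117); take B (30 @ 285); take F (25 @ 232); take 30/36 of G → 233.33. Capacity used 113/113.
Total value = 1069.33

1069.33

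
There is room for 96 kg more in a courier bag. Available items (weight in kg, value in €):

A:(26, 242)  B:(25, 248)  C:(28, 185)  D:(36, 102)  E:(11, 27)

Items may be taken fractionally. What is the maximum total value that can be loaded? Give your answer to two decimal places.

723.17

Ratios (sorted): B 9.92, A 9.31, C 6.61, D 2.83, E 2.45
take B (25 @ 248); take A (26 @ 242); take C (28 @ 185); take 17/36 of D → 48.17. Capacity used 96/96.
Total value = 723.17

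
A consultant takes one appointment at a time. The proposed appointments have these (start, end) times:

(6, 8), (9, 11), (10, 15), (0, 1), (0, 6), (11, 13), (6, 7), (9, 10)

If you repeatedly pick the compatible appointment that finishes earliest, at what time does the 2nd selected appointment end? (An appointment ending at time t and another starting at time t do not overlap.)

By end time: (0,1), (0,6), (6,7), (6,8), (9,10), (9,11), (11,13), (10,15).
Pick (0,1); next start ≥ 1 → (6,7); next start ≥ 7 → (9,10); next start ≥ 10 → (11,13).
Selected: (0,1) (6,7) (9,10) (11,13)

7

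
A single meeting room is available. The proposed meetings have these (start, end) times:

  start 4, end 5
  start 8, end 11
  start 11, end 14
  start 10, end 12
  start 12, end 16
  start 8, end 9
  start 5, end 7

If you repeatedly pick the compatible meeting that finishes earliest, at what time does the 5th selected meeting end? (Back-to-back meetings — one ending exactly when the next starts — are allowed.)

Order by finish time; keep every interval that doesn't clash with the previous kept one.
By end time: (4,5), (5,7), (8,9), (8,11), (10,12), (11,14), (12,16).
Pick (4,5); next start ≥ 5 → (5,7); next start ≥ 7 → (8,9); next start ≥ 9 → (10,12); next start ≥ 12 → (12,16).
Selected: (4,5) (5,7) (8,9) (10,12) (12,16)

16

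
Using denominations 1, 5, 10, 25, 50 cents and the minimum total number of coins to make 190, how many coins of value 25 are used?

Use the largest denomination that fits, subtract, and repeat.
190 − 3×50→40 − 1×25→15 − 1×10→5 − 1×5→0
Count of 25: 1

1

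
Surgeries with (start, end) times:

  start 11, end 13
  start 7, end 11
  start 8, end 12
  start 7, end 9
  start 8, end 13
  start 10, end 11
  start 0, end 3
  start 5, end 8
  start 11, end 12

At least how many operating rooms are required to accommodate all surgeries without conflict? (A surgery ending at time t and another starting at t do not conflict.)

4

Events (time:±→running): 0:+→1 3:-→0 5:+→1 7:+→2 7:+→3 8:-→2 8:+→3 8:+→4 … peak 4.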